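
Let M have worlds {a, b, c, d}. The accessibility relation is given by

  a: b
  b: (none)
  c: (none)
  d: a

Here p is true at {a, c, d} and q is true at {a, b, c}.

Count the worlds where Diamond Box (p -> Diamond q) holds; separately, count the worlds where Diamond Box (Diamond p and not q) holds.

2 and 1

For Diamond Box (p -> Diamond q):
a: successors {b}; Box (p -> Diamond q) there: b:T. ✓
b: no successors, so Diamond Box (p -> Diamond q) fails. ✗
c: no successors, so Diamond Box (p -> Diamond q) fails. ✗
d: successors {a}; Box (p -> Diamond q) there: a:T. ✓
— 2 worlds.
For Diamond Box (Diamond p and not q):
a: successors {b}; Box (Diamond p and not q) there: b:T. ✓
b: no successors, so Diamond Box (Diamond p and not q) fails. ✗
c: no successors, so Diamond Box (Diamond p and not q) fails. ✗
d: successors {a}; Box (Diamond p and not q) there: a:F. ✗
— 1 world.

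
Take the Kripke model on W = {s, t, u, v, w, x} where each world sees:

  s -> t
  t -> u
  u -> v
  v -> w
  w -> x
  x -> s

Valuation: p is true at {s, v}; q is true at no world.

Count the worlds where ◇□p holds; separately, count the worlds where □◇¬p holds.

For ◇□p:
s: successors {t}; □p there: t:F. ✗
t: successors {u}; □p there: u:T. ✓
u: successors {v}; □p there: v:F. ✗
v: successors {w}; □p there: w:F. ✗
w: successors {x}; □p there: x:T. ✓
x: successors {s}; □p there: s:F. ✗
— 2 worlds.
For □◇¬p:
s: successors {t}; ◇¬p there: t:T. ✓
t: successors {u}; ◇¬p there: u:F. ✗
u: successors {v}; ◇¬p there: v:T. ✓
v: successors {w}; ◇¬p there: w:T. ✓
w: successors {x}; ◇¬p there: x:F. ✗
x: successors {s}; ◇¬p there: s:T. ✓
— 4 worlds.

2 and 4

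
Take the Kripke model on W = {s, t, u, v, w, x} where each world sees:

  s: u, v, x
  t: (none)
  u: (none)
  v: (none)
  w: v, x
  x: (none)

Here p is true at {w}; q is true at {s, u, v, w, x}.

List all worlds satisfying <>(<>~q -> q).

{s, w}

s: successors {u, v, x}; <>~q -> q there: u:T, v:T, x:T. ✓
t: no successors, so <>(<>~q -> q) fails. ✗
u: no successors, so <>(<>~q -> q) fails. ✗
v: no successors, so <>(<>~q -> q) fails. ✗
w: successors {v, x}; <>~q -> q there: v:T, x:T. ✓
x: no successors, so <>(<>~q -> q) fails. ✗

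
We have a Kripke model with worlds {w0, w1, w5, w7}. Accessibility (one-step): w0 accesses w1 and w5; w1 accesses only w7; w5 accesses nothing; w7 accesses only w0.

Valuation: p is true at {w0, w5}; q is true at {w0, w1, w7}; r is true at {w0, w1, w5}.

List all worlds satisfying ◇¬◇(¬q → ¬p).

w0: successors {w1, w5}; ¬◇(¬q → ¬p) there: w1:F, w5:T. ✓
w1: successors {w7}; ¬◇(¬q → ¬p) there: w7:F. ✗
w5: no successors, so ◇¬◇(¬q → ¬p) fails. ✗
w7: successors {w0}; ¬◇(¬q → ¬p) there: w0:F. ✗

{w0}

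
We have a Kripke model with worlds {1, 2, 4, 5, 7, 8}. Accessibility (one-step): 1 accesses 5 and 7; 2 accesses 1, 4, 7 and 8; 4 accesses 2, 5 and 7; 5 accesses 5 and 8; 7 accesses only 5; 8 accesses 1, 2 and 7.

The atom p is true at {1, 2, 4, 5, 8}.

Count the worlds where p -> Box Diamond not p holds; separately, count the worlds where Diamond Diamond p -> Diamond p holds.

For p -> Box Diamond not p:
1: p is T, Box Diamond not p is F. ✗
2: p is T, Box Diamond not p is F. ✗
4: p is T, Box Diamond not p is F. ✗
5: p is T, Box Diamond not p is F. ✗
7: p is F, Box Diamond not p is F. ✓
8: p is T, Box Diamond not p is F. ✗
— 1 world.
For Diamond Diamond p -> Diamond p:
1: Diamond Diamond p is T, Diamond p is T. ✓
2: Diamond Diamond p is T, Diamond p is T. ✓
4: Diamond Diamond p is T, Diamond p is T. ✓
5: Diamond Diamond p is T, Diamond p is T. ✓
7: Diamond Diamond p is T, Diamond p is T. ✓
8: Diamond Diamond p is T, Diamond p is T. ✓
— 6 worlds.

1 and 6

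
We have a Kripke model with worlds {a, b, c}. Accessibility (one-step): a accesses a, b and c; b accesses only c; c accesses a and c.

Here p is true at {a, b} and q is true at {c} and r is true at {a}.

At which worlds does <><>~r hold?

a: successors {a, b, c}; <>~r there: a:T, b:T, c:T. ✓
b: successors {c}; <>~r there: c:T. ✓
c: successors {a, c}; <>~r there: a:T, c:T. ✓

{a, b, c}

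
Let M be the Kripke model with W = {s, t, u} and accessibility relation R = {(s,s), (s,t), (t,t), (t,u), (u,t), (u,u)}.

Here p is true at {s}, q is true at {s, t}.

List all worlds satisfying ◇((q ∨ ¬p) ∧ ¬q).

s: successors {s, t}; (q ∨ ¬p) ∧ ¬q there: s:F, t:F. ✗
t: successors {t, u}; (q ∨ ¬p) ∧ ¬q there: t:F, u:T. ✓
u: successors {t, u}; (q ∨ ¬p) ∧ ¬q there: t:F, u:T. ✓

{t, u}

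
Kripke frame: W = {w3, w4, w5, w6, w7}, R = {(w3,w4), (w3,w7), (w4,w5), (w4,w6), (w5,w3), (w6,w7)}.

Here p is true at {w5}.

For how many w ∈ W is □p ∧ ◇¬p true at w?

w3: □p is F, ◇¬p is T. ✗
w4: □p is F, ◇¬p is T. ✗
w5: □p is F, ◇¬p is T. ✗
w6: □p is F, ◇¬p is T. ✗
w7: □p is T, ◇¬p is F. ✗
Satisfying worlds: ∅.

0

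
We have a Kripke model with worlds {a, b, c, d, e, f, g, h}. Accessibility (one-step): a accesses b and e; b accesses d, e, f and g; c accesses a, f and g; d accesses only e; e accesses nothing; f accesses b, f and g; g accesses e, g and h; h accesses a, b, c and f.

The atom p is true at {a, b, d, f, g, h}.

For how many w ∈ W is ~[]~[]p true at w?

7

a: []~[]p is F. ✓
b: []~[]p is F. ✓
c: []~[]p is F. ✓
d: []~[]p is F. ✓
e: []~[]p is T. ✗
f: []~[]p is F. ✓
g: []~[]p is F. ✓
h: []~[]p is F. ✓
Satisfying worlds: {a, b, c, d, f, g, h}.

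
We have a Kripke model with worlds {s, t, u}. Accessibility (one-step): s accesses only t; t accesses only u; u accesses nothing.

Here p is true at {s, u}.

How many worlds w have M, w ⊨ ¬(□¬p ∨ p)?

s: □¬p ∨ p is T. ✗
t: □¬p ∨ p is F. ✓
u: □¬p ∨ p is T. ✗
Satisfying worlds: {t}.

1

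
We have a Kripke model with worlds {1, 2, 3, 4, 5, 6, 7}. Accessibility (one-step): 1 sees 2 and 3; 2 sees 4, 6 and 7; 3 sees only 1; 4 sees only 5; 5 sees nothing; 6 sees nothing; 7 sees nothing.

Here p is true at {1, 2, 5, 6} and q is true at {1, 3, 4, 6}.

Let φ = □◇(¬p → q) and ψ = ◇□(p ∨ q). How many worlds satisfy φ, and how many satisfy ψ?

5 and 4

For □◇(¬p → q):
1: successors {2, 3}; ◇(¬p → q) there: 2:T, 3:T. ✓
2: successors {4, 6, 7}; ◇(¬p → q) there: 4:T, 6:F, 7:F. ✗
3: successors {1}; ◇(¬p → q) there: 1:T. ✓
4: successors {5}; ◇(¬p → q) there: 5:F. ✗
5: no successors, so □◇(¬p → q) holds vacuously. ✓
6: no successors, so □◇(¬p → q) holds vacuously. ✓
7: no successors, so □◇(¬p → q) holds vacuously. ✓
— 5 worlds.
For ◇□(p ∨ q):
1: successors {2, 3}; □(p ∨ q) there: 2:F, 3:T. ✓
2: successors {4, 6, 7}; □(p ∨ q) there: 4:T, 6:T, 7:T. ✓
3: successors {1}; □(p ∨ q) there: 1:T. ✓
4: successors {5}; □(p ∨ q) there: 5:T. ✓
5: no successors, so ◇□(p ∨ q) fails. ✗
6: no successors, so ◇□(p ∨ q) fails. ✗
7: no successors, so ◇□(p ∨ q) fails. ✗
— 4 worlds.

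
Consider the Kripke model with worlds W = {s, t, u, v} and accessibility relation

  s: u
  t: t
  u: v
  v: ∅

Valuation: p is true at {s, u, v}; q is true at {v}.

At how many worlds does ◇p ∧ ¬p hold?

s: ◇p is T, ¬p is F. ✗
t: ◇p is F, ¬p is T. ✗
u: ◇p is T, ¬p is F. ✗
v: ◇p is F, ¬p is F. ✗
Satisfying worlds: ∅.

0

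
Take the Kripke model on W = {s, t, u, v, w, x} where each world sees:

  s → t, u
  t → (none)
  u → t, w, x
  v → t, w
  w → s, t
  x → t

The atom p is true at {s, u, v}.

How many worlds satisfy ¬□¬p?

s: □¬p is F. ✓
t: □¬p is T. ✗
u: □¬p is T. ✗
v: □¬p is T. ✗
w: □¬p is F. ✓
x: □¬p is T. ✗
Satisfying worlds: {s, w}.

2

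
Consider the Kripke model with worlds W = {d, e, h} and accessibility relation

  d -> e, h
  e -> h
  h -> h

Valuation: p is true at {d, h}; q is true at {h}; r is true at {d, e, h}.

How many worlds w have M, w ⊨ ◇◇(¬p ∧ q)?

d: successors {e, h}; ◇(¬p ∧ q) there: e:F, h:F. ✗
e: successors {h}; ◇(¬p ∧ q) there: h:F. ✗
h: successors {h}; ◇(¬p ∧ q) there: h:F. ✗
Satisfying worlds: ∅.

0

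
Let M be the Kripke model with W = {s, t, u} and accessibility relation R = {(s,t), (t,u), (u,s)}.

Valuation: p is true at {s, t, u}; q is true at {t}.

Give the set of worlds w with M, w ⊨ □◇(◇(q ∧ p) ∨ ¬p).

{t}

s: successors {t}; ◇(◇(q ∧ p) ∨ ¬p) there: t:F. ✗
t: successors {u}; ◇(◇(q ∧ p) ∨ ¬p) there: u:T. ✓
u: successors {s}; ◇(◇(q ∧ p) ∨ ¬p) there: s:F. ✗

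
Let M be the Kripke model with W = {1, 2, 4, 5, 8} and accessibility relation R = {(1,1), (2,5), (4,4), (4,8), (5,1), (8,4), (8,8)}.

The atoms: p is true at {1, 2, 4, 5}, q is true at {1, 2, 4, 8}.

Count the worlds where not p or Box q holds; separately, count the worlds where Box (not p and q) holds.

For not p or Box q:
1: not p is F, Box q is T. ✓
2: not p is F, Box q is F. ✗
4: not p is F, Box q is T. ✓
5: not p is F, Box q is T. ✓
8: not p is T, Box q is T. ✓
— 4 worlds.
For Box (not p and q):
1: successors {1}; not p and q there: 1:F. ✗
2: successors {5}; not p and q there: 5:F. ✗
4: successors {4, 8}; not p and q there: 4:F, 8:T. ✗
5: successors {1}; not p and q there: 1:F. ✗
8: successors {4, 8}; not p and q there: 4:F, 8:T. ✗
— 0 worlds.

4 and 0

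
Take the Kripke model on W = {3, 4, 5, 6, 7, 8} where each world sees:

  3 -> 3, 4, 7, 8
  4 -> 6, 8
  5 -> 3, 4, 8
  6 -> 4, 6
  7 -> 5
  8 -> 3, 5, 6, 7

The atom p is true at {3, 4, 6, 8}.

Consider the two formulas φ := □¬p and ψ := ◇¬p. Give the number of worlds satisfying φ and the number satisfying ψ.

For □¬p:
3: successors {3, 4, 7, 8}; ¬p there: 3:F, 4:F, 7:T, 8:F. ✗
4: successors {6, 8}; ¬p there: 6:F, 8:F. ✗
5: successors {3, 4, 8}; ¬p there: 3:F, 4:F, 8:F. ✗
6: successors {4, 6}; ¬p there: 4:F, 6:F. ✗
7: successors {5}; ¬p there: 5:T. ✓
8: successors {3, 5, 6, 7}; ¬p there: 3:F, 5:T, 6:F, 7:T. ✗
— 1 world.
For ◇¬p:
3: successors {3, 4, 7, 8}; ¬p there: 3:F, 4:F, 7:T, 8:F. ✓
4: successors {6, 8}; ¬p there: 6:F, 8:F. ✗
5: successors {3, 4, 8}; ¬p there: 3:F, 4:F, 8:F. ✗
6: successors {4, 6}; ¬p there: 4:F, 6:F. ✗
7: successors {5}; ¬p there: 5:T. ✓
8: successors {3, 5, 6, 7}; ¬p there: 3:F, 5:T, 6:F, 7:T. ✓
— 3 worlds.

1 and 3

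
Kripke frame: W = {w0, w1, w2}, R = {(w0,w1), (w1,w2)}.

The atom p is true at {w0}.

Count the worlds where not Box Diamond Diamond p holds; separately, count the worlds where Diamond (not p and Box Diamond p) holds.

For not Box Diamond Diamond p:
w0: Box Diamond Diamond p is F. ✓
w1: Box Diamond Diamond p is F. ✓
w2: Box Diamond Diamond p is T. ✗
— 2 worlds.
For Diamond (not p and Box Diamond p):
w0: successors {w1}; not p and Box Diamond p there: w1:F. ✗
w1: successors {w2}; not p and Box Diamond p there: w2:T. ✓
w2: no successors, so Diamond (not p and Box Diamond p) fails. ✗
— 1 world.

2 and 1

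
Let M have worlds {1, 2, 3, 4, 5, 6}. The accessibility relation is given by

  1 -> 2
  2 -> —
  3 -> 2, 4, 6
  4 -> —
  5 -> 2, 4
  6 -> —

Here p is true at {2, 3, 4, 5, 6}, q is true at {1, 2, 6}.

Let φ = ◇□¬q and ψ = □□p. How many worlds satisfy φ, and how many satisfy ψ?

For ◇□¬q:
1: successors {2}; □¬q there: 2:T. ✓
2: no successors, so ◇□¬q fails. ✗
3: successors {2, 4, 6}; □¬q there: 2:T, 4:T, 6:T. ✓
4: no successors, so ◇□¬q fails. ✗
5: successors {2, 4}; □¬q there: 2:T, 4:T. ✓
6: no successors, so ◇□¬q fails. ✗
— 3 worlds.
For □□p:
1: successors {2}; □p there: 2:T. ✓
2: no successors, so □□p holds vacuously. ✓
3: successors {2, 4, 6}; □p there: 2:T, 4:T, 6:T. ✓
4: no successors, so □□p holds vacuously. ✓
5: successors {2, 4}; □p there: 2:T, 4:T. ✓
6: no successors, so □□p holds vacuously. ✓
— 6 worlds.

3 and 6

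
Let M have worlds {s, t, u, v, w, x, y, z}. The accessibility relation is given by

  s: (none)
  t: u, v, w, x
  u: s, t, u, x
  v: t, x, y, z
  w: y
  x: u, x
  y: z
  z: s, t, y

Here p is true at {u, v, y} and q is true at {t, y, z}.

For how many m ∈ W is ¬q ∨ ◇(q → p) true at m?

s: ¬q is T, ◇(q → p) is F. ✓
t: ¬q is F, ◇(q → p) is T. ✓
u: ¬q is T, ◇(q → p) is T. ✓
v: ¬q is T, ◇(q → p) is T. ✓
w: ¬q is T, ◇(q → p) is T. ✓
x: ¬q is T, ◇(q → p) is T. ✓
y: ¬q is F, ◇(q → p) is F. ✗
z: ¬q is F, ◇(q → p) is T. ✓
Satisfying worlds: {s, t, u, v, w, x, z}.

7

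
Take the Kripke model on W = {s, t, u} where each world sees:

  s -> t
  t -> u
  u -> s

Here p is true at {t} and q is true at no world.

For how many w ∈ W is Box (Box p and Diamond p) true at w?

s: successors {t}; Box p and Diamond p there: t:F. ✗
t: successors {u}; Box p and Diamond p there: u:F. ✗
u: successors {s}; Box p and Diamond p there: s:T. ✓
Satisfying worlds: {u}.

1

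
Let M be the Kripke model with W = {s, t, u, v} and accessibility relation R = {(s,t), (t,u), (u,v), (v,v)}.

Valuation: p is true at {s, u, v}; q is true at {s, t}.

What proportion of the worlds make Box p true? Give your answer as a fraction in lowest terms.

3/4

s: successors {t}; p there: t:F. ✗
t: successors {u}; p there: u:T. ✓
u: successors {v}; p there: v:T. ✓
v: successors {v}; p there: v:T. ✓
That's 3 of 4 worlds, so 3/4.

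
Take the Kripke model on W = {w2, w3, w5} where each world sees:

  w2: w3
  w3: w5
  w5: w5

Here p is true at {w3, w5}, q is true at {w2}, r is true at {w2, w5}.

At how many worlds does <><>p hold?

3

w2: successors {w3}; <>p there: w3:T. ✓
w3: successors {w5}; <>p there: w5:T. ✓
w5: successors {w5}; <>p there: w5:T. ✓
Satisfying worlds: {w2, w3, w5}.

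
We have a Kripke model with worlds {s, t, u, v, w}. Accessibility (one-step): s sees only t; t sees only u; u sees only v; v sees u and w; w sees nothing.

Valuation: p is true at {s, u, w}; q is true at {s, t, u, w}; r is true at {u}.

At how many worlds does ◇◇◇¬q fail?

3

s: successors {t}; ◇◇¬q there: t:T. ✓
t: successors {u}; ◇◇¬q there: u:F. ✗
u: successors {v}; ◇◇¬q there: v:T. ✓
v: successors {u, w}; ◇◇¬q there: u:F, w:F. ✗
w: no successors, so ◇◇◇¬q fails. ✗
Satisfying worlds: {s, u}.
So ◇◇◇¬q fails at the other 3 worlds.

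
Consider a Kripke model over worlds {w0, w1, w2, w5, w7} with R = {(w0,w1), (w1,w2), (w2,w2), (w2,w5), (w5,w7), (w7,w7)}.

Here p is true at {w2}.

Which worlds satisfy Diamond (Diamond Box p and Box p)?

∅

w0: successors {w1}; Diamond Box p and Box p there: w1:F. ✗
w1: successors {w2}; Diamond Box p and Box p there: w2:F. ✗
w2: successors {w2, w5}; Diamond Box p and Box p there: w2:F, w5:F. ✗
w5: successors {w7}; Diamond Box p and Box p there: w7:F. ✗
w7: successors {w7}; Diamond Box p and Box p there: w7:F. ✗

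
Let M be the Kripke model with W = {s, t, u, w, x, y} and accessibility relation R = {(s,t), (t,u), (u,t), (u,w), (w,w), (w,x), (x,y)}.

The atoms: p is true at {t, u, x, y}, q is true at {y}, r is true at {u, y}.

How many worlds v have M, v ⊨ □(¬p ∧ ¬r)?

s: successors {t}; ¬p ∧ ¬r there: t:F. ✗
t: successors {u}; ¬p ∧ ¬r there: u:F. ✗
u: successors {t, w}; ¬p ∧ ¬r there: t:F, w:T. ✗
w: successors {w, x}; ¬p ∧ ¬r there: w:T, x:F. ✗
x: successors {y}; ¬p ∧ ¬r there: y:F. ✗
y: no successors, so □(¬p ∧ ¬r) holds vacuously. ✓
Satisfying worlds: {y}.

1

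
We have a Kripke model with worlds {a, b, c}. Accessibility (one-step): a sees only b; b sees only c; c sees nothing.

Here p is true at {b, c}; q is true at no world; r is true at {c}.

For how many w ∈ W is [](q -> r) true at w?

3

a: successors {b}; q -> r there: b:T. ✓
b: successors {c}; q -> r there: c:T. ✓
c: no successors, so [](q -> r) holds vacuously. ✓
Satisfying worlds: {a, b, c}.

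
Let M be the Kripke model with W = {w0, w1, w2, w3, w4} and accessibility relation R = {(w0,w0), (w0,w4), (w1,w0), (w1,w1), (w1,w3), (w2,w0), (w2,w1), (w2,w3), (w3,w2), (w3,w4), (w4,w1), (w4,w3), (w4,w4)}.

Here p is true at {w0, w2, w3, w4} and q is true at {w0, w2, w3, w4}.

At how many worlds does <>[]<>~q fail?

2

w0: successors {w0, w4}; []<>~q there: w0:F, w4:F. ✗
w1: successors {w0, w1, w3}; []<>~q there: w0:F, w1:F, w3:T. ✓
w2: successors {w0, w1, w3}; []<>~q there: w0:F, w1:F, w3:T. ✓
w3: successors {w2, w4}; []<>~q there: w2:F, w4:F. ✗
w4: successors {w1, w3, w4}; []<>~q there: w1:F, w3:T, w4:F. ✓
Satisfying worlds: {w1, w2, w4}.
So <>[]<>~q fails at the other 2 worlds.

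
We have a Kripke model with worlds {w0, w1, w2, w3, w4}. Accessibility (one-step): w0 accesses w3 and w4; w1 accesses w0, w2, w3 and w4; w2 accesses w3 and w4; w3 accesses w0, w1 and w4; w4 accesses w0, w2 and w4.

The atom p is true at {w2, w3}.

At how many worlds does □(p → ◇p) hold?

w0: successors {w3, w4}; p → ◇p there: w3:F, w4:T. ✗
w1: successors {w0, w2, w3, w4}; p → ◇p there: w0:T, w2:T, w3:F, w4:T. ✗
w2: successors {w3, w4}; p → ◇p there: w3:F, w4:T. ✗
w3: successors {w0, w1, w4}; p → ◇p there: w0:T, w1:T, w4:T. ✓
w4: successors {w0, w2, w4}; p → ◇p there: w0:T, w2:T, w4:T. ✓
Satisfying worlds: {w3, w4}.

2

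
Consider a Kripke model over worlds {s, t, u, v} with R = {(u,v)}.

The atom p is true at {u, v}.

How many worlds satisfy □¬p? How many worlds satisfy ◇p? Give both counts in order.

For □¬p:
s: no successors, so □¬p holds vacuously. ✓
t: no successors, so □¬p holds vacuously. ✓
u: successors {v}; ¬p there: v:F. ✗
v: no successors, so □¬p holds vacuously. ✓
— 3 worlds.
For ◇p:
s: no successors, so ◇p fails. ✗
t: no successors, so ◇p fails. ✗
u: successors {v}; p there: v:T. ✓
v: no successors, so ◇p fails. ✗
— 1 world.

3 and 1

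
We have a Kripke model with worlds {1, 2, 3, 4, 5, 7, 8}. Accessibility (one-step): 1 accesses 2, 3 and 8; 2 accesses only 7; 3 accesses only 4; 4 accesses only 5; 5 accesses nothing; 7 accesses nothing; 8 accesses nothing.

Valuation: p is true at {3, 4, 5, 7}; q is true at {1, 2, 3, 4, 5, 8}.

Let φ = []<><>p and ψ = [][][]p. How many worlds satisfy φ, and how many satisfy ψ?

For []<><>p:
1: successors {2, 3, 8}; <><>p there: 2:F, 3:T, 8:F. ✗
2: successors {7}; <><>p there: 7:F. ✗
3: successors {4}; <><>p there: 4:F. ✗
4: successors {5}; <><>p there: 5:F. ✗
5: no successors, so []<><>p holds vacuously. ✓
7: no successors, so []<><>p holds vacuously. ✓
8: no successors, so []<><>p holds vacuously. ✓
— 3 worlds.
For [][][]p:
1: successors {2, 3, 8}; [][]p there: 2:T, 3:T, 8:T. ✓
2: successors {7}; [][]p there: 7:T. ✓
3: successors {4}; [][]p there: 4:T. ✓
4: successors {5}; [][]p there: 5:T. ✓
5: no successors, so [][][]p holds vacuously. ✓
7: no successors, so [][][]p holds vacuously. ✓
8: no successors, so [][][]p holds vacuously. ✓
— 7 worlds.

3 and 7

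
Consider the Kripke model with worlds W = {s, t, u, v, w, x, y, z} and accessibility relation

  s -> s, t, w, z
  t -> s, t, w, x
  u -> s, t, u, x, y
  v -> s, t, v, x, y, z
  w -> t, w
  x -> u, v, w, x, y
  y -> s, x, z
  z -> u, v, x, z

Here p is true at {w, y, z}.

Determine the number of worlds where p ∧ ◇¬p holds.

3

s: p is F, ◇¬p is T. ✗
t: p is F, ◇¬p is T. ✗
u: p is F, ◇¬p is T. ✗
v: p is F, ◇¬p is T. ✗
w: p is T, ◇¬p is T. ✓
x: p is F, ◇¬p is T. ✗
y: p is T, ◇¬p is T. ✓
z: p is T, ◇¬p is T. ✓
Satisfying worlds: {w, y, z}.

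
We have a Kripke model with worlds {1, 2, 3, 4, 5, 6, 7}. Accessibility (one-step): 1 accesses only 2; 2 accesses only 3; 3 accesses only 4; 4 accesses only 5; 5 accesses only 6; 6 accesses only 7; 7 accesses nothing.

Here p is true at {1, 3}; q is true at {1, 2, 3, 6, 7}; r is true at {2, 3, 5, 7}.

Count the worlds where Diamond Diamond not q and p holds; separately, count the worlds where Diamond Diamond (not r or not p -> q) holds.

1 and 3

For Diamond Diamond not q and p:
1: Diamond Diamond not q is F, p is T. ✗
2: Diamond Diamond not q is T, p is F. ✗
3: Diamond Diamond not q is T, p is T. ✓
4: Diamond Diamond not q is F, p is F. ✗
5: Diamond Diamond not q is F, p is F. ✗
6: Diamond Diamond not q is F, p is F. ✗
7: Diamond Diamond not q is F, p is F. ✗
— 1 world.
For Diamond Diamond (not r or not p -> q):
1: successors {2}; Diamond (not r or not p -> q) there: 2:T. ✓
2: successors {3}; Diamond (not r or not p -> q) there: 3:F. ✗
3: successors {4}; Diamond (not r or not p -> q) there: 4:F. ✗
4: successors {5}; Diamond (not r or not p -> q) there: 5:T. ✓
5: successors {6}; Diamond (not r or not p -> q) there: 6:T. ✓
6: successors {7}; Diamond (not r or not p -> q) there: 7:F. ✗
7: no successors, so Diamond Diamond (not r or not p -> q) fails. ✗
— 3 worlds.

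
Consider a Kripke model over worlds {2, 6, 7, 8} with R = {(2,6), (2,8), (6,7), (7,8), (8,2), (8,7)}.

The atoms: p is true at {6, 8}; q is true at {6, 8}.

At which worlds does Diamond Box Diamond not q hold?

{6, 8}

2: successors {6, 8}; Box Diamond not q there: 6:F, 8:F. ✗
6: successors {7}; Box Diamond not q there: 7:T. ✓
7: successors {8}; Box Diamond not q there: 8:F. ✗
8: successors {2, 7}; Box Diamond not q there: 2:T, 7:T. ✓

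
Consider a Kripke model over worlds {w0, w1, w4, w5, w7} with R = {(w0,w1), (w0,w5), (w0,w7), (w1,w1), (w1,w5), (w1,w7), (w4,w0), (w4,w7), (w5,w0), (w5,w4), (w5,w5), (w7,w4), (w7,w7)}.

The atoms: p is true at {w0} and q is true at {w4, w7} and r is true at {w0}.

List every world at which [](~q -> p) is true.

w0: successors {w1, w5, w7}; ~q -> p there: w1:F, w5:F, w7:T. ✗
w1: successors {w1, w5, w7}; ~q -> p there: w1:F, w5:F, w7:T. ✗
w4: successors {w0, w7}; ~q -> p there: w0:T, w7:T. ✓
w5: successors {w0, w4, w5}; ~q -> p there: w0:T, w4:T, w5:F. ✗
w7: successors {w4, w7}; ~q -> p there: w4:T, w7:T. ✓

{w4, w7}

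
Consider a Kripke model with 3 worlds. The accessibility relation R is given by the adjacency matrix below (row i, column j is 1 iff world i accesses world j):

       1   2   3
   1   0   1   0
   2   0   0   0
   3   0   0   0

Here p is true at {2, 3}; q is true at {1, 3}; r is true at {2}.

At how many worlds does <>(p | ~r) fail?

1: successors {2}; p | ~r there: 2:T. ✓
2: no successors, so <>(p | ~r) fails. ✗
3: no successors, so <>(p | ~r) fails. ✗
Satisfying worlds: {1}.
So <>(p | ~r) fails at the other 2 worlds.

2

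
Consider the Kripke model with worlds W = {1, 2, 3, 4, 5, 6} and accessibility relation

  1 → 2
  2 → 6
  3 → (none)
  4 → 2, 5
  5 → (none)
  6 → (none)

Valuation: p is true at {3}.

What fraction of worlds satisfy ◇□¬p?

1: successors {2}; □¬p there: 2:T. ✓
2: successors {6}; □¬p there: 6:T. ✓
3: no successors, so ◇□¬p fails. ✗
4: successors {2, 5}; □¬p there: 2:T, 5:T. ✓
5: no successors, so ◇□¬p fails. ✗
6: no successors, so ◇□¬p fails. ✗
That's 3 of 6 worlds, so 3/6 = 1/2.

1/2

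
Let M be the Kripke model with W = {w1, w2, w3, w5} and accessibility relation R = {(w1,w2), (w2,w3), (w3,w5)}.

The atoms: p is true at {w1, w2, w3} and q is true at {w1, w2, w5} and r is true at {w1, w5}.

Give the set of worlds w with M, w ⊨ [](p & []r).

w1: successors {w2}; p & []r there: w2:F. ✗
w2: successors {w3}; p & []r there: w3:T. ✓
w3: successors {w5}; p & []r there: w5:F. ✗
w5: no successors, so [](p & []r) holds vacuously. ✓

{w2, w5}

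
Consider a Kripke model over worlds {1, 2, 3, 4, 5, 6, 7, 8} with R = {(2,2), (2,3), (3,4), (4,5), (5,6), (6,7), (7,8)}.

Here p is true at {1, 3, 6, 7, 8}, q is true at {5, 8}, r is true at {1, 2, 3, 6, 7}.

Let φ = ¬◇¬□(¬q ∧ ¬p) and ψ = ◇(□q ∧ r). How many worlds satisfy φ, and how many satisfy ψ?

For ¬◇¬□(¬q ∧ ¬p):
1: ◇¬□(¬q ∧ ¬p) is F. ✓
2: ◇¬□(¬q ∧ ¬p) is T. ✗
3: ◇¬□(¬q ∧ ¬p) is T. ✗
4: ◇¬□(¬q ∧ ¬p) is T. ✗
5: ◇¬□(¬q ∧ ¬p) is T. ✗
6: ◇¬□(¬q ∧ ¬p) is T. ✗
7: ◇¬□(¬q ∧ ¬p) is F. ✓
8: ◇¬□(¬q ∧ ¬p) is F. ✓
— 3 worlds.
For ◇(□q ∧ r):
1: no successors, so ◇(□q ∧ r) fails. ✗
2: successors {2, 3}; □q ∧ r there: 2:F, 3:F. ✗
3: successors {4}; □q ∧ r there: 4:F. ✗
4: successors {5}; □q ∧ r there: 5:F. ✗
5: successors {6}; □q ∧ r there: 6:F. ✗
6: successors {7}; □q ∧ r there: 7:T. ✓
7: successors {8}; □q ∧ r there: 8:F. ✗
8: no successors, so ◇(□q ∧ r) fails. ✗
— 1 world.

3 and 1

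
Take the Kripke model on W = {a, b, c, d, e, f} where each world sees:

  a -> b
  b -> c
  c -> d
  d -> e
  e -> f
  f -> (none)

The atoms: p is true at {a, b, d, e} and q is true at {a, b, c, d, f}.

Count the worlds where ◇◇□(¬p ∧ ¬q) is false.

a: successors {b}; ◇□(¬p ∧ ¬q) there: b:F. ✗
b: successors {c}; ◇□(¬p ∧ ¬q) there: c:F. ✗
c: successors {d}; ◇□(¬p ∧ ¬q) there: d:F. ✗
d: successors {e}; ◇□(¬p ∧ ¬q) there: e:T. ✓
e: successors {f}; ◇□(¬p ∧ ¬q) there: f:F. ✗
f: no successors, so ◇◇□(¬p ∧ ¬q) fails. ✗
Satisfying worlds: {d}.
So ◇◇□(¬p ∧ ¬q) fails at the other 5 worlds.

5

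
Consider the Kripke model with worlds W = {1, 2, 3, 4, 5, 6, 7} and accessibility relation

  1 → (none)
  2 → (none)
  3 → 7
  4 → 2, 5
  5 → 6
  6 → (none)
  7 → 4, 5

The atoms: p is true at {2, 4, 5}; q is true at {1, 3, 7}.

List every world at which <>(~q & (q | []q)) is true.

{4, 5}

1: no successors, so <>(~q & (q | []q)) fails. ✗
2: no successors, so <>(~q & (q | []q)) fails. ✗
3: successors {7}; ~q & (q | []q) there: 7:F. ✗
4: successors {2, 5}; ~q & (q | []q) there: 2:T, 5:F. ✓
5: successors {6}; ~q & (q | []q) there: 6:T. ✓
6: no successors, so <>(~q & (q | []q)) fails. ✗
7: successors {4, 5}; ~q & (q | []q) there: 4:F, 5:F. ✗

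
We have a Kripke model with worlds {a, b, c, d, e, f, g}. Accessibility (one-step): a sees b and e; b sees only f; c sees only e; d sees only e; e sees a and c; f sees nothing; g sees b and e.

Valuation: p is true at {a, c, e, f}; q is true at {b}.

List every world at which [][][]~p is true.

a: successors {b, e}; [][]~p there: b:T, e:F. ✗
b: successors {f}; [][]~p there: f:T. ✓
c: successors {e}; [][]~p there: e:F. ✗
d: successors {e}; [][]~p there: e:F. ✗
e: successors {a, c}; [][]~p there: a:F, c:F. ✗
f: no successors, so [][][]~p holds vacuously. ✓
g: successors {b, e}; [][]~p there: b:T, e:F. ✗

{b, f}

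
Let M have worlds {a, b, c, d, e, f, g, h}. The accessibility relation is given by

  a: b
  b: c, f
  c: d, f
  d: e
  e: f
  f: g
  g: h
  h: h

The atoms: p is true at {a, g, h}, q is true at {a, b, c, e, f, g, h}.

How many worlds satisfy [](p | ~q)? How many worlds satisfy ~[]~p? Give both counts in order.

3 and 3

For [](p | ~q):
a: successors {b}; p | ~q there: b:F. ✗
b: successors {c, f}; p | ~q there: c:F, f:F. ✗
c: successors {d, f}; p | ~q there: d:T, f:F. ✗
d: successors {e}; p | ~q there: e:F. ✗
e: successors {f}; p | ~q there: f:F. ✗
f: successors {g}; p | ~q there: g:T. ✓
g: successors {h}; p | ~q there: h:T. ✓
h: successors {h}; p | ~q there: h:T. ✓
— 3 worlds.
For ~[]~p:
a: []~p is T. ✗
b: []~p is T. ✗
c: []~p is T. ✗
d: []~p is T. ✗
e: []~p is T. ✗
f: []~p is F. ✓
g: []~p is F. ✓
h: []~p is F. ✓
— 3 worlds.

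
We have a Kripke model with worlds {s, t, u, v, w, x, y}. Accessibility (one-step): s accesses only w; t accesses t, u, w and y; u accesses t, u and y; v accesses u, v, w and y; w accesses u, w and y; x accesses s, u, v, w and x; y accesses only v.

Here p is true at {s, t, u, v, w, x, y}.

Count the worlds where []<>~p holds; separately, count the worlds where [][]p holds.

0 and 7

For []<>~p:
s: successors {w}; <>~p there: w:F. ✗
t: successors {t, u, w, y}; <>~p there: t:F, u:F, w:F, y:F. ✗
u: successors {t, u, y}; <>~p there: t:F, u:F, y:F. ✗
v: successors {u, v, w, y}; <>~p there: u:F, v:F, w:F, y:F. ✗
w: successors {u, w, y}; <>~p there: u:F, w:F, y:F. ✗
x: successors {s, u, v, w, x}; <>~p there: s:F, u:F, v:F, w:F, x:F. ✗
y: successors {v}; <>~p there: v:F. ✗
— 0 worlds.
For [][]p:
s: successors {w}; []p there: w:T. ✓
t: successors {t, u, w, y}; []p there: t:T, u:T, w:T, y:T. ✓
u: successors {t, u, y}; []p there: t:T, u:T, y:T. ✓
v: successors {u, v, w, y}; []p there: u:T, v:T, w:T, y:T. ✓
w: successors {u, w, y}; []p there: u:T, w:T, y:T. ✓
x: successors {s, u, v, w, x}; []p there: s:T, u:T, v:T, w:T, x:T. ✓
y: successors {v}; []p there: v:T. ✓
— 7 worlds.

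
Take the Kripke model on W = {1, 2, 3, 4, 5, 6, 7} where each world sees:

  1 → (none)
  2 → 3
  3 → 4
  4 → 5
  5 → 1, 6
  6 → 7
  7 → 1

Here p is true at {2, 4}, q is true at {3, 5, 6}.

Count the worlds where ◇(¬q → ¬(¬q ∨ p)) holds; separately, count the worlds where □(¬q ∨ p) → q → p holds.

3 and 5

For ◇(¬q → ¬(¬q ∨ p)):
1: no successors, so ◇(¬q → ¬(¬q ∨ p)) fails. ✗
2: successors {3}; ¬q → ¬(¬q ∨ p) there: 3:T. ✓
3: successors {4}; ¬q → ¬(¬q ∨ p) there: 4:F. ✗
4: successors {5}; ¬q → ¬(¬q ∨ p) there: 5:T. ✓
5: successors {1, 6}; ¬q → ¬(¬q ∨ p) there: 1:F, 6:T. ✓
6: successors {7}; ¬q → ¬(¬q ∨ p) there: 7:F. ✗
7: successors {1}; ¬q → ¬(¬q ∨ p) there: 1:F. ✗
— 3 worlds.
For □(¬q ∨ p) → q → p:
1: □(¬q ∨ p) is T, q → p is T. ✓
2: □(¬q ∨ p) is F, q → p is T. ✓
3: □(¬q ∨ p) is T, q → p is F. ✗
4: □(¬q ∨ p) is F, q → p is T. ✓
5: □(¬q ∨ p) is F, q → p is F. ✓
6: □(¬q ∨ p) is T, q → p is F. ✗
7: □(¬q ∨ p) is T, q → p is T. ✓
— 5 worlds.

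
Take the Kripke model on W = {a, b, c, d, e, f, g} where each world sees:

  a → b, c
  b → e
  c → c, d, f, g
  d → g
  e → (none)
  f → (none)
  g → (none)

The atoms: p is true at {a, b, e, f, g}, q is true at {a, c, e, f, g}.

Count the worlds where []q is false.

a: successors {b, c}; q there: b:F, c:T. ✗
b: successors {e}; q there: e:T. ✓
c: successors {c, d, f, g}; q there: c:T, d:F, f:T, g:T. ✗
d: successors {g}; q there: g:T. ✓
e: no successors, so []q holds vacuously. ✓
f: no successors, so []q holds vacuously. ✓
g: no successors, so []q holds vacuously. ✓
Satisfying worlds: {b, d, e, f, g}.
So []q fails at the other 2 worlds.

2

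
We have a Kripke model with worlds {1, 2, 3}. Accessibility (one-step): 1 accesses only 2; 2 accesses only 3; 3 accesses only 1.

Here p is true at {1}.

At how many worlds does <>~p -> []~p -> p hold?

2

1: <>~p is T, []~p -> p is T. ✓
2: <>~p is T, []~p -> p is F. ✗
3: <>~p is F, []~p -> p is T. ✓
Satisfying worlds: {1, 3}.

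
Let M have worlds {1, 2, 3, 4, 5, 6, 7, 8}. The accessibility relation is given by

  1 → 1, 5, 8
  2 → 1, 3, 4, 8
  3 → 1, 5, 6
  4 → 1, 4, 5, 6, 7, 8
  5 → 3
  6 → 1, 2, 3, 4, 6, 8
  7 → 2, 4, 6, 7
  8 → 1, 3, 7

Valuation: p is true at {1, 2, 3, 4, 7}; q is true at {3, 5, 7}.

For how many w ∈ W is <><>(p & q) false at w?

1

1: successors {1, 5, 8}; <>(p & q) there: 1:F, 5:T, 8:T. ✓
2: successors {1, 3, 4, 8}; <>(p & q) there: 1:F, 3:F, 4:T, 8:T. ✓
3: successors {1, 5, 6}; <>(p & q) there: 1:F, 5:T, 6:T. ✓
4: successors {1, 4, 5, 6, 7, 8}; <>(p & q) there: 1:F, 4:T, 5:T, 6:T, 7:T, 8:T. ✓
5: successors {3}; <>(p & q) there: 3:F. ✗
6: successors {1, 2, 3, 4, 6, 8}; <>(p & q) there: 1:F, 2:T, 3:F, 4:T, 6:T, 8:T. ✓
7: successors {2, 4, 6, 7}; <>(p & q) there: 2:T, 4:T, 6:T, 7:T. ✓
8: successors {1, 3, 7}; <>(p & q) there: 1:F, 3:F, 7:T. ✓
Satisfying worlds: {1, 2, 3, 4, 6, 7, 8}.
So <><>(p & q) fails at the other 1 world.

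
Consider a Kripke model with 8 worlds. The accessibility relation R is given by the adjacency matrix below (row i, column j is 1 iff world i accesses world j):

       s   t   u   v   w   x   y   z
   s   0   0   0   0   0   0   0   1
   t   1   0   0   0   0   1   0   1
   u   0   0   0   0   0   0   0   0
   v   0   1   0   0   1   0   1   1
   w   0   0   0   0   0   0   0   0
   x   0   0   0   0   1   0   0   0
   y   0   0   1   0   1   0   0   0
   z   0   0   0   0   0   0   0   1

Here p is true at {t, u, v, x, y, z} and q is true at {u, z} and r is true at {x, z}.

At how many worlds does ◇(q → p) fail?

2

s: successors {z}; q → p there: z:T. ✓
t: successors {s, x, z}; q → p there: s:T, x:T, z:T. ✓
u: no successors, so ◇(q → p) fails. ✗
v: successors {t, w, y, z}; q → p there: t:T, w:T, y:T, z:T. ✓
w: no successors, so ◇(q → p) fails. ✗
x: successors {w}; q → p there: w:T. ✓
y: successors {u, w}; q → p there: u:T, w:T. ✓
z: successors {z}; q → p there: z:T. ✓
Satisfying worlds: {s, t, v, x, y, z}.
So ◇(q → p) fails at the other 2 worlds.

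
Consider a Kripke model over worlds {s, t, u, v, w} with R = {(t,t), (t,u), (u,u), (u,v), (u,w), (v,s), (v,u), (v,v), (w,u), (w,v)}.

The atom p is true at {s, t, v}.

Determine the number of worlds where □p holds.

1

s: no successors, so □p holds vacuously. ✓
t: successors {t, u}; p there: t:T, u:F. ✗
u: successors {u, v, w}; p there: u:F, v:T, w:F. ✗
v: successors {s, u, v}; p there: s:T, u:F, v:T. ✗
w: successors {u, v}; p there: u:F, v:T. ✗
Satisfying worlds: {s}.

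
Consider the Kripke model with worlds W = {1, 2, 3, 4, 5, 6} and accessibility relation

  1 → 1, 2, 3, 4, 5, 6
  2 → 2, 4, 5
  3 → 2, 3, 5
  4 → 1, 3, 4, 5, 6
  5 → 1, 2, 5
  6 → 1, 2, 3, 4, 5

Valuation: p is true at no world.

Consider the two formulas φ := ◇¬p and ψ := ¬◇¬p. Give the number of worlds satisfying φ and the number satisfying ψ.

6 and 0

For ◇¬p:
1: successors {1, 2, 3, 4, 5, 6}; ¬p there: 1:T, 2:T, 3:T, 4:T, 5:T, 6:T. ✓
2: successors {2, 4, 5}; ¬p there: 2:T, 4:T, 5:T. ✓
3: successors {2, 3, 5}; ¬p there: 2:T, 3:T, 5:T. ✓
4: successors {1, 3, 4, 5, 6}; ¬p there: 1:T, 3:T, 4:T, 5:T, 6:T. ✓
5: successors {1, 2, 5}; ¬p there: 1:T, 2:T, 5:T. ✓
6: successors {1, 2, 3, 4, 5}; ¬p there: 1:T, 2:T, 3:T, 4:T, 5:T. ✓
— 6 worlds.
For ¬◇¬p:
1: ◇¬p is T. ✗
2: ◇¬p is T. ✗
3: ◇¬p is T. ✗
4: ◇¬p is T. ✗
5: ◇¬p is T. ✗
6: ◇¬p is T. ✗
— 0 worlds.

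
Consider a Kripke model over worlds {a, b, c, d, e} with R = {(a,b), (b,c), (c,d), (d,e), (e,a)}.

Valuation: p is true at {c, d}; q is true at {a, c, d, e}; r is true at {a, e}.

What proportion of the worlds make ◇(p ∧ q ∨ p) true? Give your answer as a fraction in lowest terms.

a: successors {b}; p ∧ q ∨ p there: b:F. ✗
b: successors {c}; p ∧ q ∨ p there: c:T. ✓
c: successors {d}; p ∧ q ∨ p there: d:T. ✓
d: successors {e}; p ∧ q ∨ p there: e:F. ✗
e: successors {a}; p ∧ q ∨ p there: a:F. ✗
That's 2 of 5 worlds, so 2/5.

2/5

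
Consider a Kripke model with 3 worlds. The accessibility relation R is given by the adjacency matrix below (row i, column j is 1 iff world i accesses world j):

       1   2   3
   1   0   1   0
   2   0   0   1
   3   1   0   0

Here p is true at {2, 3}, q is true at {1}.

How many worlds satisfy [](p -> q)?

1

1: successors {2}; p -> q there: 2:F. ✗
2: successors {3}; p -> q there: 3:F. ✗
3: successors {1}; p -> q there: 1:T. ✓
Satisfying worlds: {3}.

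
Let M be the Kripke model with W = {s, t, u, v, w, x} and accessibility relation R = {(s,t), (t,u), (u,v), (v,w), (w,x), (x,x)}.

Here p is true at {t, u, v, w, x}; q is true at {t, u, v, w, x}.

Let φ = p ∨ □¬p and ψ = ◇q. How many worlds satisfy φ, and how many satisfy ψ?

For p ∨ □¬p:
s: p is F, □¬p is F. ✗
t: p is T, □¬p is F. ✓
u: p is T, □¬p is F. ✓
v: p is T, □¬p is F. ✓
w: p is T, □¬p is F. ✓
x: p is T, □¬p is F. ✓
— 5 worlds.
For ◇q:
s: successors {t}; q there: t:T. ✓
t: successors {u}; q there: u:T. ✓
u: successors {v}; q there: v:T. ✓
v: successors {w}; q there: w:T. ✓
w: successors {x}; q there: x:T. ✓
x: successors {x}; q there: x:T. ✓
— 6 worlds.

5 and 6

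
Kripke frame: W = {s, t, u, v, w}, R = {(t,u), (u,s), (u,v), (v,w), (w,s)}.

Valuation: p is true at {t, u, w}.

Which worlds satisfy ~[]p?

{u, w}

s: []p is T. ✗
t: []p is T. ✗
u: []p is F. ✓
v: []p is T. ✗
w: []p is F. ✓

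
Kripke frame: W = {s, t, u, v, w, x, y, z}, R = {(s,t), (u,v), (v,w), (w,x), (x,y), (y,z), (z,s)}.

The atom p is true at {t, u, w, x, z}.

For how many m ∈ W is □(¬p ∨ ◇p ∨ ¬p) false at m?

3

s: successors {t}; ¬p ∨ ◇p ∨ ¬p there: t:F. ✗
t: no successors, so □(¬p ∨ ◇p ∨ ¬p) holds vacuously. ✓
u: successors {v}; ¬p ∨ ◇p ∨ ¬p there: v:T. ✓
v: successors {w}; ¬p ∨ ◇p ∨ ¬p there: w:T. ✓
w: successors {x}; ¬p ∨ ◇p ∨ ¬p there: x:F. ✗
x: successors {y}; ¬p ∨ ◇p ∨ ¬p there: y:T. ✓
y: successors {z}; ¬p ∨ ◇p ∨ ¬p there: z:F. ✗
z: successors {s}; ¬p ∨ ◇p ∨ ¬p there: s:T. ✓
Satisfying worlds: {t, u, v, x, z}.
So □(¬p ∨ ◇p ∨ ¬p) fails at the other 3 worlds.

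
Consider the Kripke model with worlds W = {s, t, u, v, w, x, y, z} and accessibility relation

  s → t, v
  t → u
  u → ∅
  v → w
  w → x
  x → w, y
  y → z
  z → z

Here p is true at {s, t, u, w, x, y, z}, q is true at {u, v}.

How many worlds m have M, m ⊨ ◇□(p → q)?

2

s: successors {t, v}; □(p → q) there: t:T, v:F. ✓
t: successors {u}; □(p → q) there: u:T. ✓
u: no successors, so ◇□(p → q) fails. ✗
v: successors {w}; □(p → q) there: w:F. ✗
w: successors {x}; □(p → q) there: x:F. ✗
x: successors {w, y}; □(p → q) there: w:F, y:F. ✗
y: successors {z}; □(p → q) there: z:F. ✗
z: successors {z}; □(p → q) there: z:F. ✗
Satisfying worlds: {s, t}.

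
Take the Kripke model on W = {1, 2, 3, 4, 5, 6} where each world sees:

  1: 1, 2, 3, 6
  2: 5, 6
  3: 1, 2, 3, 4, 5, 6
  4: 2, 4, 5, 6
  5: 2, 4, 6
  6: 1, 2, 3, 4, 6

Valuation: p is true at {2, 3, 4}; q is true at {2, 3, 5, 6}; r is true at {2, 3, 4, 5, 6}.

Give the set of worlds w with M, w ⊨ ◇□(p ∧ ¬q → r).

1: successors {1, 2, 3, 6}; □(p ∧ ¬q → r) there: 1:T, 2:T, 3:T, 6:T. ✓
2: successors {5, 6}; □(p ∧ ¬q → r) there: 5:T, 6:T. ✓
3: successors {1, 2, 3, 4, 5, 6}; □(p ∧ ¬q → r) there: 1:T, 2:T, 3:T, 4:T, 5:T, 6:T. ✓
4: successors {2, 4, 5, 6}; □(p ∧ ¬q → r) there: 2:T, 4:T, 5:T, 6:T. ✓
5: successors {2, 4, 6}; □(p ∧ ¬q → r) there: 2:T, 4:T, 6:T. ✓
6: successors {1, 2, 3, 4, 6}; □(p ∧ ¬q → r) there: 1:T, 2:T, 3:T, 4:T, 6:T. ✓

{1, 2, 3, 4, 5, 6}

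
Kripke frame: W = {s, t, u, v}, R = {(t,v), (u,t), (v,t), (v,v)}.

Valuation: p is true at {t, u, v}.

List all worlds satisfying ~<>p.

s: <>p is F. ✓
t: <>p is T. ✗
u: <>p is T. ✗
v: <>p is T. ✗

{s}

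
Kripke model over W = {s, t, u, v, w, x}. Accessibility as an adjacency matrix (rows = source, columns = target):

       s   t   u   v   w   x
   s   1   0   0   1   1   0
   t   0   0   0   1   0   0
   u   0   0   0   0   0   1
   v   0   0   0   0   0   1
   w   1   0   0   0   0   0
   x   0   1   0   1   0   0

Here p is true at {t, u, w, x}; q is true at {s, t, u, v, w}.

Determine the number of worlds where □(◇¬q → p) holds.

s: successors {s, v, w}; ◇¬q → p there: s:T, v:F, w:T. ✗
t: successors {v}; ◇¬q → p there: v:F. ✗
u: successors {x}; ◇¬q → p there: x:T. ✓
v: successors {x}; ◇¬q → p there: x:T. ✓
w: successors {s}; ◇¬q → p there: s:T. ✓
x: successors {t, v}; ◇¬q → p there: t:T, v:F. ✗
Satisfying worlds: {u, v, w}.

3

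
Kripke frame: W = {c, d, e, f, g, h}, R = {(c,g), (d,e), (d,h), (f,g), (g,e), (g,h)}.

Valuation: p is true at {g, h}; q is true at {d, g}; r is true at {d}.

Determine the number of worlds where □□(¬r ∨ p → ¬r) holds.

c: successors {g}; □(¬r ∨ p → ¬r) there: g:T. ✓
d: successors {e, h}; □(¬r ∨ p → ¬r) there: e:T, h:T. ✓
e: no successors, so □□(¬r ∨ p → ¬r) holds vacuously. ✓
f: successors {g}; □(¬r ∨ p → ¬r) there: g:T. ✓
g: successors {e, h}; □(¬r ∨ p → ¬r) there: e:T, h:T. ✓
h: no successors, so □□(¬r ∨ p → ¬r) holds vacuously. ✓
Satisfying worlds: {c, d, e, f, g, h}.

6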